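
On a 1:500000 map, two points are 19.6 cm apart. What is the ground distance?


ground = 19.6 cm * 500000 / 100 = 98000.0 m = 98.0 km

98.0 km


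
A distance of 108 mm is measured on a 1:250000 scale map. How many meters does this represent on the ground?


ground = 108 mm * 250000 / 1000 = 27000.0 m

27000.0 m


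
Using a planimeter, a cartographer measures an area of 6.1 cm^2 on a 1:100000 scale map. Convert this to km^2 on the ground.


ground_area = 6.1 * (100000/100)^2 = 6100000.0 m^2 = 6.1 km^2

6.1 km^2


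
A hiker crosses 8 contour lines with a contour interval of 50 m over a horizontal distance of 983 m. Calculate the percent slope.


elevation change = 8 * 50 = 400 m
slope = 400 / 983 * 100 = 40.7%

40.7%


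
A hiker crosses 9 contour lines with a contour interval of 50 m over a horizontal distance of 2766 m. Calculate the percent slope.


elevation change = 9 * 50 = 450 m
slope = 450 / 2766 * 100 = 16.3%

16.3%


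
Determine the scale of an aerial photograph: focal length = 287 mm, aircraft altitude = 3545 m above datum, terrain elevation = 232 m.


scale = f / (H - h) = 287 mm / 3313 m = 287 / 3313000 = 1:11544

1:11544


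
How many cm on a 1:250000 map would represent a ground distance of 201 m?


map_cm = 201 * 100 / 250000 = 0.0804 cm ≈ 0.08 cm

0.08 cm


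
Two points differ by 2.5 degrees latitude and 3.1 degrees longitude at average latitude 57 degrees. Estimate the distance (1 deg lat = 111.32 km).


dlat_km = 2.5 * 111.32 = 278.3
dlon_km = 3.1 * 111.32 * cos(57) ≈ 187.951
dist = sqrt(278.3^2 + 187.951^2) ≈ 335.8 km

335.8 km


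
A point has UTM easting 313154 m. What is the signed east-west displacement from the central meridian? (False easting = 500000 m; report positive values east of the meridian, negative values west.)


displacement = 313154 - 500000 = -186846 m

-186846 m


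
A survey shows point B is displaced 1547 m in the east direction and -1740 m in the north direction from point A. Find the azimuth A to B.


az = atan2(1547, -1740) = 138.4 deg
adjusted to 0-360: 138.4 degrees

138.4 degrees


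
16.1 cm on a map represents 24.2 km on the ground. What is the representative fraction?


ground = 24.2 km = 2420000 cm; RF denominator = ground / map = 2420000 / 16.1 ≈ 150311; RF = 1:150311

1:150311


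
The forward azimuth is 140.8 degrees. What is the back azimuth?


back azimuth = (140.8 + 180) mod 360 = 320.8 degrees

320.8 degrees


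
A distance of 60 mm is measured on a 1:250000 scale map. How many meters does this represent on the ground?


ground = 60 mm * 250000 / 1000 = 15000.0 m

15000.0 m


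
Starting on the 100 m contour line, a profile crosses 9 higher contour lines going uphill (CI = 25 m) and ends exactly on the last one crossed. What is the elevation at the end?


elevation = 100 + 9 * 25 = 325 m

325 m


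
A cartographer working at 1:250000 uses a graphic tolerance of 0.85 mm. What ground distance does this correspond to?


ground = 0.85 mm * 250000 / 1000 = 212.5 m

212.5 m


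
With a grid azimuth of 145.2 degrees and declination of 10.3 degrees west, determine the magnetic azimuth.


magnetic azimuth = grid azimuth - declination (east +ve)
mag_az = 145.2 - -10.3 = 155.5 degrees

155.5 degrees


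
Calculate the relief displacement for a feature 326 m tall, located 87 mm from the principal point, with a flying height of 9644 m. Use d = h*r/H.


d = h * r / H = 326 * 87 / 9644 = 2.94 mm

2.94 mm


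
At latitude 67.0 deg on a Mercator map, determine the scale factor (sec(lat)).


SF = 1 / cos(67.0) = 1 / 0.390731 = 2.559

2.559


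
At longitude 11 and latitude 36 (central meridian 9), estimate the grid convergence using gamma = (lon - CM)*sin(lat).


gamma = (11 - 9) * sin(36) = 2 * 0.587785 = 1.176 degrees

1.176 degrees


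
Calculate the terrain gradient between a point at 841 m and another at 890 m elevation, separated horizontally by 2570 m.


gradient = (890 - 841) / 2570 = 49 / 2570 = 0.0191

0.0191


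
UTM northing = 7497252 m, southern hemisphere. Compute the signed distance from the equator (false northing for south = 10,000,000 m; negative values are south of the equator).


For southern: actual = 7497252 - 10000000 = -2502748 m

-2502748 m


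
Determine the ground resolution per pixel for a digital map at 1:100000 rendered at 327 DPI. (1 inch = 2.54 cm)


pixel_cm = 2.54 / 327 ≈ 0.007768 cm
ground = pixel_cm * 100000 / 100 = 2.54 * 100000 / (327 * 100) = 254000 / 32700 ≈ 7.77 m

7.77 m


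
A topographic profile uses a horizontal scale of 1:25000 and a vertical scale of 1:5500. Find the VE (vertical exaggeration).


VE = horizontal_scale / vertical_scale = 25000 / 5500 ≈ 4.5

4.5x


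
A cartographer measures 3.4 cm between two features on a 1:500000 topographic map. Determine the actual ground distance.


ground = 3.4 cm * 500000 / 100 = 17000.0 m = 17.0 km

17.0 km


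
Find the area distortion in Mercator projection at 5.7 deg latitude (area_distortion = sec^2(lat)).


area_distortion = 1/cos^2(5.7) = 1.01

1.01


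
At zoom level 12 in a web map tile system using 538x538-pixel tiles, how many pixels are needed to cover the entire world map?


tiles per axis = 2^12 = 4096
total tiles = 4096^2 = 16777216
pixels per axis = 4096 * 538 = 2203648
total pixels = 2203648^2 = 4856064507904

4856064507904 pixels


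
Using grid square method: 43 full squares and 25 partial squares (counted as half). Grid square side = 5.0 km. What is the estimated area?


effective squares = 43 + 25 * 0.5 = 55.5
area = 55.5 * 25.0 = 1387.5 km^2

1387.5 km^2


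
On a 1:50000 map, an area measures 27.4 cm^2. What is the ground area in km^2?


ground_area = 27.4 * (50000/100)^2 = 6850000.0 m^2 = 6.85 km^2

6.85 km^2


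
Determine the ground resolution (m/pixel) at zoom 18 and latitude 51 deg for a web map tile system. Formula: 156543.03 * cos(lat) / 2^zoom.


res = 156543.03 * cos(51) / 2^18 = 156543.03 * 0.62932039 / 262144 = 0.38 m/pixel

0.38 m/pixel


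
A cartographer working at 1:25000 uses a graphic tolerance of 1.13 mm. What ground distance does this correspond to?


ground = 1.13 mm * 25000 / 1000 = 28.25 m

28.25 m


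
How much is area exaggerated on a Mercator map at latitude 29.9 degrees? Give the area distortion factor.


area_distortion = 1/cos^2(29.9) = 1.331

1.331


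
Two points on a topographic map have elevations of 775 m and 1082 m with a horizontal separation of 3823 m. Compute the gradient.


gradient = (1082 - 775) / 3823 = 307 / 3823 = 0.0803

0.0803


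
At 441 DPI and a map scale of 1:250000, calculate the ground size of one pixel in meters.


pixel_cm = 2.54 / 441 ≈ 0.00576 cm
ground = pixel_cm * 250000 / 100 = 2.54 * 250000 / (441 * 100) = 635000 / 44100 ≈ 14.4 m

14.4 m


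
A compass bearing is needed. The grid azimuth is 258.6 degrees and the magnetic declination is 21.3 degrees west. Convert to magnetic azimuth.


magnetic azimuth = grid azimuth - declination (east +ve)
mag_az = 258.6 - -21.3 = 279.9 degrees

279.9 degrees


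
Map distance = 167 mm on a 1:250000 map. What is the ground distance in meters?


ground = 167 mm * 250000 / 1000 = 41750.0 m

41750.0 m


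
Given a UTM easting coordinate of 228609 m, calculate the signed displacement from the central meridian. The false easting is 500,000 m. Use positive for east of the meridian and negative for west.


displacement = 228609 - 500000 = -271391 m

-271391 m


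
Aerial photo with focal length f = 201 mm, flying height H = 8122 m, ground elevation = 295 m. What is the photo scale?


scale = f / (H - h) = 201 mm / 7827 m = 201 / 7827000 = 1:38940

1:38940


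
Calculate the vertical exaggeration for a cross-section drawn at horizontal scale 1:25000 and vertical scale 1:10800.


VE = horizontal_scale / vertical_scale = 25000 / 10800 ≈ 2.3

2.3x


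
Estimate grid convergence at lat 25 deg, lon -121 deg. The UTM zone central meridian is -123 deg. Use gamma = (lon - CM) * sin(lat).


gamma = (-121 - -123) * sin(25) = 2 * 0.422618 = 0.845 degrees

0.845 degrees


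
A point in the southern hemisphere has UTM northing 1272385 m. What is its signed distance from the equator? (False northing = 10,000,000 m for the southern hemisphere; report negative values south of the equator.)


For southern: actual = 1272385 - 10000000 = -8727615 m

-8727615 m


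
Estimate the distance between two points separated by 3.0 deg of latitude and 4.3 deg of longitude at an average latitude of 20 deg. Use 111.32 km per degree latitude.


dlat_km = 3.0 * 111.32 = 333.96
dlon_km = 4.3 * 111.32 * cos(20) ≈ 449.808
dist = sqrt(333.96^2 + 449.808^2) ≈ 560.2 km

560.2 km


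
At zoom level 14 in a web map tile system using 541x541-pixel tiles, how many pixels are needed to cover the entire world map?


tiles per axis = 2^14 = 16384
total tiles = 16384^2 = 268435456
pixels per axis = 16384 * 541 = 8863744
total pixels = 8863744^2 = 78565957697536

78565957697536 pixels


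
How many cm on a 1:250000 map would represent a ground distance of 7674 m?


map_cm = 7674 * 100 / 250000 = 3.0696 cm ≈ 3.07 cm

3.07 cm


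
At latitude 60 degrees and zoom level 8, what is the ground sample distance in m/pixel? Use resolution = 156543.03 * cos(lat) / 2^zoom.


res = 156543.03 * cos(60) / 2^8 = 156543.03 * 0.5 / 256 = 305.75 m/pixel

305.75 m/pixel


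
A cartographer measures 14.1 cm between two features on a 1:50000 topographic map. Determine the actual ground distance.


ground = 14.1 cm * 50000 / 100 = 7050.0 m = 7.05 km

7.05 km


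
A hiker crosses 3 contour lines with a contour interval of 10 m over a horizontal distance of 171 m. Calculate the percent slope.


elevation change = 3 * 10 = 30 m
slope = 30 / 171 * 100 = 17.5%

17.5%


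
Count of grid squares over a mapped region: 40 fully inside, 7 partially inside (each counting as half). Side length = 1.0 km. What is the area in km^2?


effective squares = 40 + 7 * 0.5 = 43.5
area = 43.5 * 1.0 = 43.5 km^2

43.5 km^2


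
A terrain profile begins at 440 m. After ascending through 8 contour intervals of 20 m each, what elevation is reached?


elevation = 440 + 8 * 20 = 600 m

600 m


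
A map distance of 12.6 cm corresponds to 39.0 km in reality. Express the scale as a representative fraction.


ground = 39.0 km = 3900000 cm; RF denominator = ground / map = 3900000 / 12.6 ≈ 309524; RF = 1:309524

1:309524


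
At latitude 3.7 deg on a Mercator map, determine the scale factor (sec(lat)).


SF = 1 / cos(3.7) = 1 / 0.997916 = 1.002

1.002


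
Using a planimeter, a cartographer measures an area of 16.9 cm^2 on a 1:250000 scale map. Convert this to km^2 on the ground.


ground_area = 16.9 * (250000/100)^2 = 105625000.0 m^2 = 105.625 km^2

105.625 km^2


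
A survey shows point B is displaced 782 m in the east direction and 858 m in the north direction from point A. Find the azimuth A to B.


az = atan2(782, 858) = 42.3 deg
adjusted to 0-360: 42.3 degrees

42.3 degrees


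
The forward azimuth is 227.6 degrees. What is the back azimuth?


back azimuth = (227.6 + 180) mod 360 = 47.6 degrees

47.6 degrees


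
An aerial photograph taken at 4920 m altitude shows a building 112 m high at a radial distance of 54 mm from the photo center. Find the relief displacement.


d = h * r / H = 112 * 54 / 4920 = 1.23 mm

1.23 mm


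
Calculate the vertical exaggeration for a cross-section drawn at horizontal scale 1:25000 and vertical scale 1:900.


VE = horizontal_scale / vertical_scale = 25000 / 900 ≈ 27.8

27.8x


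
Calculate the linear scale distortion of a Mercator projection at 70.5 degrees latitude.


SF = 1 / cos(70.5) = 1 / 0.333807 = 2.996

2.996


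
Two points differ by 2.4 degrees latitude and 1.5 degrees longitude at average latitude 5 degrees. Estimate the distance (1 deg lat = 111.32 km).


dlat_km = 2.4 * 111.32 = 267.168
dlon_km = 1.5 * 111.32 * cos(5) ≈ 166.345
dist = sqrt(267.168^2 + 166.345^2) ≈ 314.7 km

314.7 km


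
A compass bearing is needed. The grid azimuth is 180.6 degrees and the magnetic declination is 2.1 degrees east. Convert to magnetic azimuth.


magnetic azimuth = grid azimuth - declination (east +ve)
mag_az = 180.6 - 2.1 = 178.5 degrees

178.5 degrees


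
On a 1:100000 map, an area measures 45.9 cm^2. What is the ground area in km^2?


ground_area = 45.9 * (100000/100)^2 = 45900000.0 m^2 = 45.9 km^2

45.9 km^2


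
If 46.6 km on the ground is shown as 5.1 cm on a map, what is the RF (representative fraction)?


ground = 46.6 km = 4660000 cm; RF denominator = ground / map = 4660000 / 5.1 ≈ 913725; RF = 1:913725

1:913725


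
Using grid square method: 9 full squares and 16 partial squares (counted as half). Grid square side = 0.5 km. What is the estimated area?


effective squares = 9 + 16 * 0.5 = 17.0
area = 17.0 * 0.25 = 4.25 km^2

4.25 km^2


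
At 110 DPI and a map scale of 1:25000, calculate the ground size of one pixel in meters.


pixel_cm = 2.54 / 110 ≈ 0.023091 cm
ground = pixel_cm * 25000 / 100 = 2.54 * 25000 / (110 * 100) = 63500 / 11000 ≈ 5.77 m

5.77 m


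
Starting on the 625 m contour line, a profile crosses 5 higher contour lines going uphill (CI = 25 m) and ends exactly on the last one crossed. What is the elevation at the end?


elevation = 625 + 5 * 25 = 750 m

750 m


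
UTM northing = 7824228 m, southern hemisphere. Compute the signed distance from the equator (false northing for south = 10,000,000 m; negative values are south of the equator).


For southern: actual = 7824228 - 10000000 = -2175772 m

-2175772 m


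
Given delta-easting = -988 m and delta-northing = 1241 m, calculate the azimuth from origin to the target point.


az = atan2(-988, 1241) = -38.5 deg
adjusted to 0-360: 321.5 degrees

321.5 degrees


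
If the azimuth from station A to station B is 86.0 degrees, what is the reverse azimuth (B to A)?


back azimuth = (86.0 + 180) mod 360 = 266.0 degrees

266.0 degrees


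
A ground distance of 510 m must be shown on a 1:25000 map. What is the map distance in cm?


map_cm = 510 * 100 / 25000 = 2.04 cm

2.04 cm


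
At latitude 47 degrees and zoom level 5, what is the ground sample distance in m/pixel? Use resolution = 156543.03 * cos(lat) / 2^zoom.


res = 156543.03 * cos(47) / 2^5 = 156543.03 * 0.68199836 / 32 = 3336.32 m/pixel

3336.32 m/pixel


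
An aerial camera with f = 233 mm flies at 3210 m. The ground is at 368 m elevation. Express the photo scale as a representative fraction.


scale = f / (H - h) = 233 mm / 2842 m = 233 / 2842000 = 1:12197

1:12197


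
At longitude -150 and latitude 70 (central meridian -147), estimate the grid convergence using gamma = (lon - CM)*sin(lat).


gamma = (-150 - -147) * sin(70) = -3 * 0.939693 = -2.819 degrees

-2.819 degrees


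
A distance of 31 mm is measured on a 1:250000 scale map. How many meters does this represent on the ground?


ground = 31 mm * 250000 / 1000 = 7750.0 m

7750.0 m


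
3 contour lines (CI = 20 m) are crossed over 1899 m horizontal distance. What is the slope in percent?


elevation change = 3 * 20 = 60 m
slope = 60 / 1899 * 100 = 3.2%

3.2%


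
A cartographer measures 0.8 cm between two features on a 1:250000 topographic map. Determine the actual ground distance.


ground = 0.8 cm * 250000 / 100 = 2000.0 m = 2.0 km

2.0 km


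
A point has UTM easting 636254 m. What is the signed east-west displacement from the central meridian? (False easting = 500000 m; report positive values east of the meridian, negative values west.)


displacement = 636254 - 500000 = 136254 m

136254 m


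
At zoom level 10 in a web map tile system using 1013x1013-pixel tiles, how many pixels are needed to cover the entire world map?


tiles per axis = 2^10 = 1024
total tiles = 1024^2 = 1048576
pixels per axis = 1024 * 1013 = 1037312
total pixels = 1037312^2 = 1076016185344

1076016185344 pixels


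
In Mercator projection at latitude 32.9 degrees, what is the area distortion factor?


area_distortion = 1/cos^2(32.9) = 1.419

1.419


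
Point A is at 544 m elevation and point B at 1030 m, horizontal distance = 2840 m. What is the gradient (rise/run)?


gradient = (1030 - 544) / 2840 = 486 / 2840 = 0.1711

0.1711


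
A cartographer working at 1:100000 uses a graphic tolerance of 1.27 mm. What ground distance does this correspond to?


ground = 1.27 mm * 100000 / 1000 = 127.0 m

127.0 m


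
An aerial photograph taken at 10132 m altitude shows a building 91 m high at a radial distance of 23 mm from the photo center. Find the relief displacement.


d = h * r / H = 91 * 23 / 10132 = 0.21 mm

0.21 mm


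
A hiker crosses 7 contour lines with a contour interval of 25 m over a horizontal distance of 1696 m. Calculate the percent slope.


elevation change = 7 * 25 = 175 m
slope = 175 / 1696 * 100 = 10.3%

10.3%


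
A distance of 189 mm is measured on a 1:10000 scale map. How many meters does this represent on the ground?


ground = 189 mm * 10000 / 1000 = 1890.0 m

1890.0 m


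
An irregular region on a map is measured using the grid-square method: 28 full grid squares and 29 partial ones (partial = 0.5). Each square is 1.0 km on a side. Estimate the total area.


effective squares = 28 + 29 * 0.5 = 42.5
area = 42.5 * 1.0 = 42.5 km^2

42.5 km^2


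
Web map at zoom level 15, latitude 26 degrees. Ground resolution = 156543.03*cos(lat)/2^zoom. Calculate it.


res = 156543.03 * cos(26) / 2^15 = 156543.03 * 0.89879405 / 32768 = 4.29 m/pixel

4.29 m/pixel


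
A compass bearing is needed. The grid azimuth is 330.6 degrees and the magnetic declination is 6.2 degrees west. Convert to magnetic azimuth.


magnetic azimuth = grid azimuth - declination (east +ve)
mag_az = 330.6 - -6.2 = 336.8 degrees

336.8 degrees


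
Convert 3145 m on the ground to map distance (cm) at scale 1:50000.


map_cm = 3145 * 100 / 50000 = 6.29 cm

6.29 cm


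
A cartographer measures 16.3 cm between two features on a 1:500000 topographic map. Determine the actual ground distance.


ground = 16.3 cm * 500000 / 100 = 81500.0 m = 81.5 km

81.5 km


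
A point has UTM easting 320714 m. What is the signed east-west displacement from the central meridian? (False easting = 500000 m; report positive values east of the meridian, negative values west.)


displacement = 320714 - 500000 = -179286 m

-179286 m


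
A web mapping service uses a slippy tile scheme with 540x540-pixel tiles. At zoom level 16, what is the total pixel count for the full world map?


tiles per axis = 2^16 = 65536
total tiles = 65536^2 = 4294967296
pixels per axis = 65536 * 540 = 35389440
total pixels = 35389440^2 = 1252412463513600

1252412463513600 pixels


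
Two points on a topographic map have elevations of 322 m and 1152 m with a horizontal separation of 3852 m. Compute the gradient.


gradient = (1152 - 322) / 3852 = 830 / 3852 = 0.2155

0.2155


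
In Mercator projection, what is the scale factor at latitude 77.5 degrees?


SF = 1 / cos(77.5) = 1 / 0.21644 = 4.62

4.62


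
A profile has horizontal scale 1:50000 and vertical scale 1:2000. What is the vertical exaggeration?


VE = horizontal_scale / vertical_scale = 50000 / 2000 = 25.0

25.0x


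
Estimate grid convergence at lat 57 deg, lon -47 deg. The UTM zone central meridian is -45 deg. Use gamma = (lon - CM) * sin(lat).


gamma = (-47 - -45) * sin(57) = -2 * 0.838671 = -1.677 degrees

-1.677 degrees


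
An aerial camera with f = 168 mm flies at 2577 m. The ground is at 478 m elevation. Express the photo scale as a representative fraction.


scale = f / (H - h) = 168 mm / 2099 m = 168 / 2099000 = 1:12494

1:12494


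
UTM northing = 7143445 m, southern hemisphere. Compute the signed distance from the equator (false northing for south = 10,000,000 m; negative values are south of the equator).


For southern: actual = 7143445 - 10000000 = -2856555 m

-2856555 m


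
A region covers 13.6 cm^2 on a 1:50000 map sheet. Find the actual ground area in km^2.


ground_area = 13.6 * (50000/100)^2 = 3400000.0 m^2 = 3.4 km^2

3.4 km^2


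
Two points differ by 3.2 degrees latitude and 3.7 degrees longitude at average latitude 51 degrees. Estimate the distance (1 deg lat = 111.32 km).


dlat_km = 3.2 * 111.32 = 356.224
dlon_km = 3.7 * 111.32 * cos(51) ≈ 259.207
dist = sqrt(356.224^2 + 259.207^2) ≈ 440.5 km

440.5 km


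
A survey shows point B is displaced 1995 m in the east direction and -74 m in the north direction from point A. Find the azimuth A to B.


az = atan2(1995, -74) = 92.1 deg
adjusted to 0-360: 92.1 degrees

92.1 degrees


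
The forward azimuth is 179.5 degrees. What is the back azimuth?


back azimuth = (179.5 + 180) mod 360 = 359.5 degrees

359.5 degrees


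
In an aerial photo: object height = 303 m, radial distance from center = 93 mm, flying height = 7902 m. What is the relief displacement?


d = h * r / H = 303 * 93 / 7902 = 3.57 mm

3.57 mm


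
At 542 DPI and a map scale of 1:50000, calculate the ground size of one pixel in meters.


pixel_cm = 2.54 / 542 ≈ 0.004686 cm
ground = pixel_cm * 50000 / 100 = 2.54 * 50000 / (542 * 100) = 127000 / 54200 ≈ 2.34 m

2.34 m


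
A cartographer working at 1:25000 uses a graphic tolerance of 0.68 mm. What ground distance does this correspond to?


ground = 0.68 mm * 25000 / 1000 = 17.0 m

17.0 m


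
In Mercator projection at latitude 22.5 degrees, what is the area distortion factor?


area_distortion = 1/cos^2(22.5) = 1.172

1.172


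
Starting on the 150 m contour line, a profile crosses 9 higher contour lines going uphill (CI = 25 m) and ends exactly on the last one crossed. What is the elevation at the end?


elevation = 150 + 9 * 25 = 375 m

375 m


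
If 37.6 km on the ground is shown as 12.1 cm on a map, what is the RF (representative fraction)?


ground = 37.6 km = 3760000 cm; RF denominator = ground / map = 3760000 / 12.1 ≈ 310744; RF = 1:310744

1:310744


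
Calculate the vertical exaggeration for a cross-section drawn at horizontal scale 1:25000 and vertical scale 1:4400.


VE = horizontal_scale / vertical_scale = 25000 / 4400 ≈ 5.7

5.7x


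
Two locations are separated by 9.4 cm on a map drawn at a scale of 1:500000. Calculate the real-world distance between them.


ground = 9.4 cm * 500000 / 100 = 47000.0 m = 47.0 km

47.0 km


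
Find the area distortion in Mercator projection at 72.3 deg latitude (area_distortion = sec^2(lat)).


area_distortion = 1/cos^2(72.3) = 10.818

10.818


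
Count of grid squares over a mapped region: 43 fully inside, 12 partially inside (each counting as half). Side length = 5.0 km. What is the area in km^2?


effective squares = 43 + 12 * 0.5 = 49.0
area = 49.0 * 25.0 = 1225.0 km^2

1225.0 km^2


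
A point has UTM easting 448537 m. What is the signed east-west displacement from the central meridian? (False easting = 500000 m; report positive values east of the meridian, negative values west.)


displacement = 448537 - 500000 = -51463 m

-51463 m


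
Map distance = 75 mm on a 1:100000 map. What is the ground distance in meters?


ground = 75 mm * 100000 / 1000 = 7500.0 m

7500.0 m


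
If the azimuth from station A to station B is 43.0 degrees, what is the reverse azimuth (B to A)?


back azimuth = (43.0 + 180) mod 360 = 223.0 degrees

223.0 degrees


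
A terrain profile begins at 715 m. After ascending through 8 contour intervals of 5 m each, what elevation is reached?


elevation = 715 + 8 * 5 = 755 m

755 m


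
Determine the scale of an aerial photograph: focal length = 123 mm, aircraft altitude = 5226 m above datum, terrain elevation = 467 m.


scale = f / (H - h) = 123 mm / 4759 m = 123 / 4759000 = 1:38691

1:38691


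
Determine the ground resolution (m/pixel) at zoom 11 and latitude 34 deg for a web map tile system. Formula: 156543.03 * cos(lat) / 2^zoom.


res = 156543.03 * cos(34) / 2^11 = 156543.03 * 0.82903757 / 2048 = 63.37 m/pixel

63.37 m/pixel


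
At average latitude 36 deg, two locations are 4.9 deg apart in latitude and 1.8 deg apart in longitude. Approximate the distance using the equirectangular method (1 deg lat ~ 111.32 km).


dlat_km = 4.9 * 111.32 = 545.468
dlon_km = 1.8 * 111.32 * cos(36) ≈ 162.108
dist = sqrt(545.468^2 + 162.108^2) ≈ 569.0 km

569.0 km


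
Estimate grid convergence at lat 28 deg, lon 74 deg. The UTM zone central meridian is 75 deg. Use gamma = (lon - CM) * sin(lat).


gamma = (74 - 75) * sin(28) = -1 * 0.469472 = -0.469 degrees

-0.469 degrees


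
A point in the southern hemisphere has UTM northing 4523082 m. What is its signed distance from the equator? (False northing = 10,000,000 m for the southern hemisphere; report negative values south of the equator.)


For southern: actual = 4523082 - 10000000 = -5476918 m

-5476918 m


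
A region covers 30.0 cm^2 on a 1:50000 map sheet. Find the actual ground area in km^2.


ground_area = 30.0 * (50000/100)^2 = 7500000.0 m^2 = 7.5 km^2

7.5 km^2


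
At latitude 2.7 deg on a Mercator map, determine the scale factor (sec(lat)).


SF = 1 / cos(2.7) = 1 / 0.99889 = 1.001

1.001


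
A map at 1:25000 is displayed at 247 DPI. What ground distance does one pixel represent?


pixel_cm = 2.54 / 247 ≈ 0.010283 cm
ground = pixel_cm * 25000 / 100 = 2.54 * 25000 / (247 * 100) = 63500 / 24700 ≈ 2.57 m

2.57 m


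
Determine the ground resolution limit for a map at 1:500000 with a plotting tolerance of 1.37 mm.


ground = 1.37 mm * 500000 / 1000 = 685.0 m

685.0 m


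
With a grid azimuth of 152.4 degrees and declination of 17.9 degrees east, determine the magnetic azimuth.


magnetic azimuth = grid azimuth - declination (east +ve)
mag_az = 152.4 - 17.9 = 134.5 degrees

134.5 degrees


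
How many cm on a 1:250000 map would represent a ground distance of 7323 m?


map_cm = 7323 * 100 / 250000 = 2.9292 cm ≈ 2.93 cm

2.93 cm


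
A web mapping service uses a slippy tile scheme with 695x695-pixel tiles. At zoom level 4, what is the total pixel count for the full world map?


tiles per axis = 2^4 = 16
total tiles = 16^2 = 256
pixels per axis = 16 * 695 = 11120
total pixels = 11120^2 = 123654400

123654400 pixels


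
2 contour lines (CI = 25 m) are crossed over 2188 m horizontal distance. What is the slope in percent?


elevation change = 2 * 25 = 50 m
slope = 50 / 2188 * 100 = 2.3%

2.3%


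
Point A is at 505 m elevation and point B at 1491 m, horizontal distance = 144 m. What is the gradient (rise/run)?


gradient = (1491 - 505) / 144 = 986 / 144 = 6.8472

6.8472


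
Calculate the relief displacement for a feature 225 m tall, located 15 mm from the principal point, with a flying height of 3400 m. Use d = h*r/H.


d = h * r / H = 225 * 15 / 3400 = 0.99 mm

0.99 mm


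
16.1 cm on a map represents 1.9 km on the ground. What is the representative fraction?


ground = 1.9 km = 190000 cm; RF denominator = ground / map = 190000 / 16.1 ≈ 11801; RF = 1:11801

1:11801


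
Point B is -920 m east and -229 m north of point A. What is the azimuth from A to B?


az = atan2(-920, -229) = -104.0 deg
adjusted to 0-360: 256.0 degrees

256.0 degrees


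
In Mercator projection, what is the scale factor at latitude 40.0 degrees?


SF = 1 / cos(40.0) = 1 / 0.766044 = 1.305

1.305


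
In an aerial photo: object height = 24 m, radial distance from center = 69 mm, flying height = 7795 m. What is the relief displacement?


d = h * r / H = 24 * 69 / 7795 = 0.21 mm

0.21 mm


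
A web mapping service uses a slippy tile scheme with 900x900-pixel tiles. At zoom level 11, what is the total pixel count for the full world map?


tiles per axis = 2^11 = 2048
total tiles = 2048^2 = 4194304
pixels per axis = 2048 * 900 = 1843200
total pixels = 1843200^2 = 3397386240000

3397386240000 pixels


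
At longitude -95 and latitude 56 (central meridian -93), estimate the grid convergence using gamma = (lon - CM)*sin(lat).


gamma = (-95 - -93) * sin(56) = -2 * 0.829038 = -1.658 degrees

-1.658 degrees


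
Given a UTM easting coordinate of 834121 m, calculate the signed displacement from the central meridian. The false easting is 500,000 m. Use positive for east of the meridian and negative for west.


displacement = 834121 - 500000 = 334121 m

334121 m


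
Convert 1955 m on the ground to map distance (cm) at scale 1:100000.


map_cm = 1955 * 100 / 100000 = 1.955 cm ≈ 1.96 cm

1.96 cm


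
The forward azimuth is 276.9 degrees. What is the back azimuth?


back azimuth = (276.9 + 180) mod 360 = 96.9 degrees

96.9 degrees


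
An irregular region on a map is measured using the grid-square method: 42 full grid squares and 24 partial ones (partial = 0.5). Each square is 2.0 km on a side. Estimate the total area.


effective squares = 42 + 24 * 0.5 = 54.0
area = 54.0 * 4.0 = 216.0 km^2

216.0 km^2


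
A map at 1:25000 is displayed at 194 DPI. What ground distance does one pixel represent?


pixel_cm = 2.54 / 194 ≈ 0.013093 cm
ground = pixel_cm * 25000 / 100 = 2.54 * 25000 / (194 * 100) = 63500 / 19400 ≈ 3.27 m

3.27 m


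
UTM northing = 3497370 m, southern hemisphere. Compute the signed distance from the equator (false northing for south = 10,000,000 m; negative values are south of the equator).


For southern: actual = 3497370 - 10000000 = -6502630 m

-6502630 m


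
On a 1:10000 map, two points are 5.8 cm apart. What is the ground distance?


ground = 5.8 cm * 10000 / 100 = 580.0 m

580.0 m


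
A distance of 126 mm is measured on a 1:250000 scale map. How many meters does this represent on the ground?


ground = 126 mm * 250000 / 1000 = 31500.0 m

31500.0 m


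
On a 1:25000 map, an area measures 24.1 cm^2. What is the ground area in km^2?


ground_area = 24.1 * (25000/100)^2 = 1506250.0 m^2 = 1.50625 km^2 ≈ 1.506 km^2

1.506 km^2


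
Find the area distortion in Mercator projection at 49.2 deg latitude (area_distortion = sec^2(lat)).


area_distortion = 1/cos^2(49.2) = 2.342

2.342


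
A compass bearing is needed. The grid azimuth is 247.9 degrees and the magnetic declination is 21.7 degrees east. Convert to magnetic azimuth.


magnetic azimuth = grid azimuth - declination (east +ve)
mag_az = 247.9 - 21.7 = 226.2 degrees

226.2 degrees


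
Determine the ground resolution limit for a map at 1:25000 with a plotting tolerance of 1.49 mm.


ground = 1.49 mm * 25000 / 1000 = 37.25 m

37.25 m


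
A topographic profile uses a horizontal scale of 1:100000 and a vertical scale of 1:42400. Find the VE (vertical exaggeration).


VE = horizontal_scale / vertical_scale = 100000 / 42400 ≈ 2.4

2.4x


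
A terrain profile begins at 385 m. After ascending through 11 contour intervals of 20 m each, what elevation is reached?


elevation = 385 + 11 * 20 = 605 m

605 m


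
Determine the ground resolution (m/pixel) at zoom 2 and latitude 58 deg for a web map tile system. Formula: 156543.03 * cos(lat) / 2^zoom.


res = 156543.03 * cos(58) / 2^2 = 156543.03 * 0.52991926 / 4 = 20738.79 m/pixel

20738.79 m/pixel


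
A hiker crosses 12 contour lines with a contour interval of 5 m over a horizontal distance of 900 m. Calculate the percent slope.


elevation change = 12 * 5 = 60 m
slope = 60 / 900 * 100 = 6.7%

6.7%


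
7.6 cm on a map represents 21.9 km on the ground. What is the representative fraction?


ground = 21.9 km = 2190000 cm; RF denominator = ground / map = 2190000 / 7.6 ≈ 288158; RF = 1:288158

1:288158


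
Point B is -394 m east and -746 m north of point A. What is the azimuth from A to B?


az = atan2(-394, -746) = -152.2 deg
adjusted to 0-360: 207.8 degrees

207.8 degrees


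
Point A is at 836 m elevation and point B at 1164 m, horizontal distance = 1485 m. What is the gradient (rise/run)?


gradient = (1164 - 836) / 1485 = 328 / 1485 = 0.2209

0.2209


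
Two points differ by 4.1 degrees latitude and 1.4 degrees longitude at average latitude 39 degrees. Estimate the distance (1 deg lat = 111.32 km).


dlat_km = 4.1 * 111.32 = 456.412
dlon_km = 1.4 * 111.32 * cos(39) ≈ 121.117
dist = sqrt(456.412^2 + 121.117^2) ≈ 472.2 km

472.2 km


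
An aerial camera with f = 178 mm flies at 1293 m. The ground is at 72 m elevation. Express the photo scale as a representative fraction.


scale = f / (H - h) = 178 mm / 1221 m = 178 / 1221000 = 1:6860

1:6860


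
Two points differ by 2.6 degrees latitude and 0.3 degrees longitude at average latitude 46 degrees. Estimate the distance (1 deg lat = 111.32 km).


dlat_km = 2.6 * 111.32 = 289.432
dlon_km = 0.3 * 111.32 * cos(46) ≈ 23.199
dist = sqrt(289.432^2 + 23.199^2) ≈ 290.4 km

290.4 km


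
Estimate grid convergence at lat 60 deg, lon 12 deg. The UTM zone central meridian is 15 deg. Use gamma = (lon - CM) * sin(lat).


gamma = (12 - 15) * sin(60) = -3 * 0.866025 = -2.598 degrees

-2.598 degrees


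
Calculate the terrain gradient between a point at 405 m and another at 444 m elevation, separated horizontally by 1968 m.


gradient = (444 - 405) / 1968 = 39 / 1968 = 0.0198

0.0198


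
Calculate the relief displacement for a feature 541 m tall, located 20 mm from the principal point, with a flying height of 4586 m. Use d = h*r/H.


d = h * r / H = 541 * 20 / 4586 = 2.36 mm

2.36 mm


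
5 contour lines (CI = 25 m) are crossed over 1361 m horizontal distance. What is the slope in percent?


elevation change = 5 * 25 = 125 m
slope = 125 / 1361 * 100 = 9.2%

9.2%


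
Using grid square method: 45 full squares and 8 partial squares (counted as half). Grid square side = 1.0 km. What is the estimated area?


effective squares = 45 + 8 * 0.5 = 49.0
area = 49.0 * 1.0 = 49.0 km^2

49.0 km^2


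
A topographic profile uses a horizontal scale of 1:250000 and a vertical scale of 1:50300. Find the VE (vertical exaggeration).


VE = horizontal_scale / vertical_scale = 250000 / 50300 ≈ 5.0

5.0x


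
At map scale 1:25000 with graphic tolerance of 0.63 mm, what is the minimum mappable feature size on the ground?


ground = 0.63 mm * 25000 / 1000 = 15.75 m

15.75 m


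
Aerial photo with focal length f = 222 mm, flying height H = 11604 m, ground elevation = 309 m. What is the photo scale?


scale = f / (H - h) = 222 mm / 11295 m = 222 / 11295000 = 1:50878

1:50878


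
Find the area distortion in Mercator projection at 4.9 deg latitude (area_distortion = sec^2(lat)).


area_distortion = 1/cos^2(4.9) = 1.007

1.007


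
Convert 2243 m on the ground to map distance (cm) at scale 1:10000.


map_cm = 2243 * 100 / 10000 = 22.43 cm

22.43 cm


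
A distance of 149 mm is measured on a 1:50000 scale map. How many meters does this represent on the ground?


ground = 149 mm * 50000 / 1000 = 7450.0 m

7450.0 m


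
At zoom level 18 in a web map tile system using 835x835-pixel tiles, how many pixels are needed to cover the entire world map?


tiles per axis = 2^18 = 262144
total tiles = 262144^2 = 68719476736
pixels per axis = 262144 * 835 = 218890240
total pixels = 218890240^2 = 47912937167257600

47912937167257600 pixels


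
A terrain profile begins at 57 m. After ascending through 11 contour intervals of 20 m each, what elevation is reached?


elevation = 57 + 11 * 20 = 277 m

277 m


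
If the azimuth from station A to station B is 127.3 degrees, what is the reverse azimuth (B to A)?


back azimuth = (127.3 + 180) mod 360 = 307.3 degrees

307.3 degrees


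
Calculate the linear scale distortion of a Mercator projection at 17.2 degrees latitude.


SF = 1 / cos(17.2) = 1 / 0.955278 = 1.047

1.047


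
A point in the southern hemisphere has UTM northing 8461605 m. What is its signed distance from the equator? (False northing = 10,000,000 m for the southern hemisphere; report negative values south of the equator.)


For southern: actual = 8461605 - 10000000 = -1538395 m

-1538395 m


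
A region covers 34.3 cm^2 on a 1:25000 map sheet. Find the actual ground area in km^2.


ground_area = 34.3 * (25000/100)^2 = 2143750.0 m^2 = 2.14375 km^2 ≈ 2.144 km^2

2.144 km^2


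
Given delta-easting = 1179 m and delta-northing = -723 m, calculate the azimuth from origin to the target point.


az = atan2(1179, -723) = 121.5 deg
adjusted to 0-360: 121.5 degrees

121.5 degrees


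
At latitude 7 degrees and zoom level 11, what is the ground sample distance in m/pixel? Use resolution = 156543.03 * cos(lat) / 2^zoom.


res = 156543.03 * cos(7) / 2^11 = 156543.03 * 0.99254615 / 2048 = 75.87 m/pixel

75.87 m/pixel


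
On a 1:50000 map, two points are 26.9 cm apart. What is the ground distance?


ground = 26.9 cm * 50000 / 100 = 13450.0 m = 13.45 km

13.45 km


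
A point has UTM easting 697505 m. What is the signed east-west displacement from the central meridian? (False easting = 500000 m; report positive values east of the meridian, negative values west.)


displacement = 697505 - 500000 = 197505 m

197505 m


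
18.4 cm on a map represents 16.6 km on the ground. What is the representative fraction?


ground = 16.6 km = 1660000 cm; RF denominator = ground / map = 1660000 / 18.4 ≈ 90217; RF = 1:90217

1:90217


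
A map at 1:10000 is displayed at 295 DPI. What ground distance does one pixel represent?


pixel_cm = 2.54 / 295 ≈ 0.00861 cm
ground = pixel_cm * 10000 / 100 = 2.54 * 10000 / (295 * 100) = 25400 / 29500 ≈ 0.86 m

0.86 m


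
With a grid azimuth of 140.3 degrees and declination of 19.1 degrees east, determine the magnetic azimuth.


magnetic azimuth = grid azimuth - declination (east +ve)
mag_az = 140.3 - 19.1 = 121.2 degrees

121.2 degrees


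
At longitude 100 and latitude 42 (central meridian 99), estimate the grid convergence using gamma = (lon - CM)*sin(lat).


gamma = (100 - 99) * sin(42) = 1 * 0.669131 = 0.669 degrees

0.669 degrees


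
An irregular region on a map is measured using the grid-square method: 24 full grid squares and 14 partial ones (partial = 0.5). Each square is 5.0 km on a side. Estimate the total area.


effective squares = 24 + 14 * 0.5 = 31.0
area = 31.0 * 25.0 = 775.0 km^2

775.0 km^2


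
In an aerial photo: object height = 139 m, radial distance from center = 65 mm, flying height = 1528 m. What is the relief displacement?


d = h * r / H = 139 * 65 / 1528 = 5.91 mm

5.91 mm


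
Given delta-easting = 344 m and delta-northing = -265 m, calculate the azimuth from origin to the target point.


az = atan2(344, -265) = 127.6 deg
adjusted to 0-360: 127.6 degrees

127.6 degrees


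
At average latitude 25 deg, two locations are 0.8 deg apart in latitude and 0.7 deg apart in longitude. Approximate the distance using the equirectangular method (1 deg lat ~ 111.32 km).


dlat_km = 0.8 * 111.32 = 89.056
dlon_km = 0.7 * 111.32 * cos(25) ≈ 70.623
dist = sqrt(89.056^2 + 70.623^2) ≈ 113.7 km

113.7 km


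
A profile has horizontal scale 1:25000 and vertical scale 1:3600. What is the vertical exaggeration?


VE = horizontal_scale / vertical_scale = 25000 / 3600 ≈ 6.9

6.9x


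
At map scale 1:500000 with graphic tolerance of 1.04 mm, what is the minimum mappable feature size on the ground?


ground = 1.04 mm * 500000 / 1000 = 520.0 m

520.0 m


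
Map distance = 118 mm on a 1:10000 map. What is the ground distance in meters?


ground = 118 mm * 10000 / 1000 = 1180.0 m

1180.0 m
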